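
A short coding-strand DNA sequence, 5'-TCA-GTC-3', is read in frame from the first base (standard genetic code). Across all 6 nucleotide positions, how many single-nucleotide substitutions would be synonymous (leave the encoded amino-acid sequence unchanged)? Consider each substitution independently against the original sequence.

Codon 1 (TCA, Ser): 3 synonymous substitutions.
Codon 2 (GTC, Val): 3 synonymous substitutions.
Total: 3 + 3 = 6.

6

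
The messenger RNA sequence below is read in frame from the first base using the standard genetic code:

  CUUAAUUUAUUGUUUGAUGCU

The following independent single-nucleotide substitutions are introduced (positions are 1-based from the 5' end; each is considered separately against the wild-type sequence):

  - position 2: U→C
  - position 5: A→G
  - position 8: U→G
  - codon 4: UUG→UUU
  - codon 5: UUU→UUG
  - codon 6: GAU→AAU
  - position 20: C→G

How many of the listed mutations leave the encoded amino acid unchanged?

Codon 1: CUU (Leu) → CCU (Pro) — missense.
Codon 2: AAU (Asn) → AGU (Ser) — missense.
Codon 3: UUA (Leu) → UGA (Stop) — nonsense.
Codon 4: UUG (Leu) → UUU (Phe) — missense.
Codon 5: UUU (Phe) → UUG (Leu) — missense.
Codon 6: GAU (Asp) → AAU (Asn) — missense.
Codon 7: GCU (Ala) → GGU (Gly) — missense.
Synonymous: 0 of 7.

0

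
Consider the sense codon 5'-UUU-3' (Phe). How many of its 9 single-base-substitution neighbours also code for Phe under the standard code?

Position 1: none → 0 synonymous.
Position 2: none → 0 synonymous.
Position 3: UUC → 1 synonymous.
Total: 0 + 0 + 1 = 1.

1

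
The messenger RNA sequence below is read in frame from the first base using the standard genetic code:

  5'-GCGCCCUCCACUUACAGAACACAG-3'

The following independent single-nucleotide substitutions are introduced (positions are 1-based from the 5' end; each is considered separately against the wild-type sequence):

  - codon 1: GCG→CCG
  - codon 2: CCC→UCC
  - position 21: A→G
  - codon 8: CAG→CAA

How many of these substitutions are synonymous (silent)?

2

Codon 1: GCG (Ala) → CCG (Pro) — missense.
Codon 2: CCC (Pro) → UCC (Ser) — missense.
Codon 7: ACA (Thr) → ACG (Thr) — synonymous.
Codon 8: CAG (Gln) → CAA (Gln) — synonymous.
Synonymous: 2 of 4.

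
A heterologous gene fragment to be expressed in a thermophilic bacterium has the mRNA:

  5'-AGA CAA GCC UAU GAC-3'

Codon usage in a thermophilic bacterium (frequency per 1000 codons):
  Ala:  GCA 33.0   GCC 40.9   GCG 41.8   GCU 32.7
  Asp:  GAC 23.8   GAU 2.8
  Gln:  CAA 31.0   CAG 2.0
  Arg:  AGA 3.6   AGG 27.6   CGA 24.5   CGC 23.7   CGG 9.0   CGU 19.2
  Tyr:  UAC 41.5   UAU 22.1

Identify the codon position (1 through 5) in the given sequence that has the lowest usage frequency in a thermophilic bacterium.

Codon 1 AGA (Arg): 3.6 per 1000.
Codon 2 CAA (Gln): 31.0 per 1000.
Codon 3 GCC (Ala): 40.9 per 1000.
Codon 4 UAU (Tyr): 22.1 per 1000.
Codon 5 GAC (Asp): 23.8 per 1000.
Lowest frequency is 3.6 at codon 1.

1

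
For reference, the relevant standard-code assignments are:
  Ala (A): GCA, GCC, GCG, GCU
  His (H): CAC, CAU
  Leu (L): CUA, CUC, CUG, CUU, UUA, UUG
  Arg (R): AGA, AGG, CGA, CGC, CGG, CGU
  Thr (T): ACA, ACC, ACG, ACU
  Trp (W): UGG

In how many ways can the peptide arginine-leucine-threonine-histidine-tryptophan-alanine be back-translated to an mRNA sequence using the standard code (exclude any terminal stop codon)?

1152

Arg: 6 codons.
Leu: 6 codons.
Thr: 4 codons.
His: 2 codons.
Trp: 1 codon.
Ala: 4 codons.
6 × 6 × 4 × 2 × 1 × 4 = 1152.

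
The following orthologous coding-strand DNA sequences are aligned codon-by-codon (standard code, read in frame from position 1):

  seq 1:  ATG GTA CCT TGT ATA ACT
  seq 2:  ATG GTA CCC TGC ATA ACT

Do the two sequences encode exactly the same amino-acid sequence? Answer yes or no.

Codon 1: ATG Met / ATG Met — identical.
Codon 2: GTA Val / GTA Val — identical.
Codon 3: CCT Pro / CCC Pro — synonymous.
Codon 4: TGT Cys / TGC Cys — synonymous.
Codon 5: ATA Ile / ATA Ile — identical.
Codon 6: ACT Thr / ACT Thr — identical.
Nonsynonymous differences: 0 → same protein.

yes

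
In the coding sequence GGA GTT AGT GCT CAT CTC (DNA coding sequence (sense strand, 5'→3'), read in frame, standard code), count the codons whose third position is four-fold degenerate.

Codon 1 GGA (Gly): third position 4-fold.
Codon 2 GTT (Val): third position 4-fold.
Codon 3 AGT (Ser): third position 2-fold.
Codon 4 GCT (Ala): third position 4-fold.
Codon 5 CAT (His): third position 2-fold.
Codon 6 CTC (Leu): third position 4-fold.
Four-fold degenerate third positions: 4.

4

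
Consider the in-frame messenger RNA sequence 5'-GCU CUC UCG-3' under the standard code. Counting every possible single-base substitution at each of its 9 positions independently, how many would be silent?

9

Codon 1 (GCU, Ala): 3 synonymous substitutions.
Codon 2 (CUC, Leu): 3 synonymous substitutions.
Codon 3 (UCG, Ser): 3 synonymous substitutions.
Total: 3 + 3 + 3 = 9.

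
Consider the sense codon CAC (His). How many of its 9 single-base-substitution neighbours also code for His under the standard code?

Position 1: none → 0 synonymous.
Position 2: none → 0 synonymous.
Position 3: CAT → 1 synonymous.
Total: 0 + 0 + 1 = 1.

1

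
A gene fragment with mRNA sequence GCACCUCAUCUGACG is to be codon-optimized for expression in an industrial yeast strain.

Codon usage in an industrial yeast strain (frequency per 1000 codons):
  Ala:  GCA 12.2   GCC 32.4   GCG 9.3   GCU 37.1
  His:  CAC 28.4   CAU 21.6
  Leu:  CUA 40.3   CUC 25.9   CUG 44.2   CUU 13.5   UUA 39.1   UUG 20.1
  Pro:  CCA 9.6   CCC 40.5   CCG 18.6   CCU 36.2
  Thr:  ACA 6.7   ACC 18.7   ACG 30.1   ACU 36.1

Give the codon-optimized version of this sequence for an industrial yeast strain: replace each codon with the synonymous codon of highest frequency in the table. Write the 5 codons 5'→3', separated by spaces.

Codon 1 (Ala): best is GCU at 37.1.
Codon 2 (Pro): best is CCC at 40.5.
Codon 3 (His): best is CAC at 28.4.
Codon 4 (Leu): best is CUG at 44.2.
Codon 5 (Thr): best is ACU at 36.1.

GCU CCC CAC CUG ACU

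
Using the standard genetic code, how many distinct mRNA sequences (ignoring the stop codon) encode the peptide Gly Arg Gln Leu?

288

Gly: 4 codons.
Arg: 6 codons.
Gln: 2 codons.
Leu: 6 codons.
4 × 6 × 2 × 6 = 288.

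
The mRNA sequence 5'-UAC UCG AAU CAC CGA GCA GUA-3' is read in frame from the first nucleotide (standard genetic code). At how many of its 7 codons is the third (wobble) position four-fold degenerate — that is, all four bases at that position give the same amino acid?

4

Codon 1 UAC (Tyr): third position 2-fold.
Codon 2 UCG (Ser): third position 4-fold.
Codon 3 AAU (Asn): third position 2-fold.
Codon 4 CAC (His): third position 2-fold.
Codon 5 CGA (Arg): third position 4-fold.
Codon 6 GCA (Ala): third position 4-fold.
Codon 7 GUA (Val): third position 4-fold.
Four-fold degenerate third positions: 4.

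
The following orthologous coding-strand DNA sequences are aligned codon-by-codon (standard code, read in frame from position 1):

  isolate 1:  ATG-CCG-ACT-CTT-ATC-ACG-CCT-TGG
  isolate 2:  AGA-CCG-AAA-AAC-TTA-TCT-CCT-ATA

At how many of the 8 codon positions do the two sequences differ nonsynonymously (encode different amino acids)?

Codon 1: ATG Met / AGA Arg — nonsynonymous.
Codon 2: CCG Pro / CCG Pro — identical.
Codon 3: ACT Thr / AAA Lys — nonsynonymous.
Codon 4: CTT Leu / AAC Asn — nonsynonymous.
Codon 5: ATC Ile / TTA Leu — nonsynonymous.
Codon 6: ACG Thr / TCT Ser — nonsynonymous.
Codon 7: CCT Pro / CCT Pro — identical.
Codon 8: TGG Trp / ATA Ile — nonsynonymous.
Nonsynonymous differences: 6.

6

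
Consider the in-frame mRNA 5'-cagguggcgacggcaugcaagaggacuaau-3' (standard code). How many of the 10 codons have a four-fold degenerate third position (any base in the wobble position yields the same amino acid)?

5

Codon 1 CAG (Gln): third position 2-fold.
Codon 2 GUG (Val): third position 4-fold.
Codon 3 GCG (Ala): third position 4-fold.
Codon 4 ACG (Thr): third position 4-fold.
Codon 5 GCA (Ala): third position 4-fold.
Codon 6 UGC (Cys): third position 2-fold.
Codon 7 AAG (Lys): third position 2-fold.
Codon 8 AGG (Arg): third position 2-fold.
Codon 9 ACU (Thr): third position 4-fold.
Codon 10 AAU (Asn): third position 2-fold.
Four-fold degenerate third positions: 5.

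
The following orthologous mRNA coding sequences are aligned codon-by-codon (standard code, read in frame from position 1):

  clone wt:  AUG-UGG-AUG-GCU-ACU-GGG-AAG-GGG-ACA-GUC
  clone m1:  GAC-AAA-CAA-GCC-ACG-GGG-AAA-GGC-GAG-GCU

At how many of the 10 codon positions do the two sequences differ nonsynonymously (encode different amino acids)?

Codon 1: AUG Met / GAC Asp — nonsynonymous.
Codon 2: UGG Trp / AAA Lys — nonsynonymous.
Codon 3: AUG Met / CAA Gln — nonsynonymous.
Codon 4: GCU Ala / GCC Ala — synonymous.
Codon 5: ACU Thr / ACG Thr — synonymous.
Codon 6: GGG Gly / GGG Gly — identical.
Codon 7: AAG Lys / AAA Lys — synonymous.
Codon 8: GGG Gly / GGC Gly — synonymous.
Codon 9: ACA Thr / GAG Glu — nonsynonymous.
Codon 10: GUC Val / GCU Ala — nonsynonymous.
Nonsynonymous differences: 5.

5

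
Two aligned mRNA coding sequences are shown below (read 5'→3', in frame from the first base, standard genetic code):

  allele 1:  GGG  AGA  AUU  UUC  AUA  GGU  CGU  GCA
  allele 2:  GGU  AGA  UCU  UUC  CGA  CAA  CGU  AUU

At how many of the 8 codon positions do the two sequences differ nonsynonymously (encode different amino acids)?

4

Codon 1: GGG Gly / GGU Gly — synonymous.
Codon 2: AGA Arg / AGA Arg — identical.
Codon 3: AUU Ile / UCU Ser — nonsynonymous.
Codon 4: UUC Phe / UUC Phe — identical.
Codon 5: AUA Ile / CGA Arg — nonsynonymous.
Codon 6: GGU Gly / CAA Gln — nonsynonymous.
Codon 7: CGU Arg / CGU Arg — identical.
Codon 8: GCA Ala / AUU Ile — nonsynonymous.
Nonsynonymous differences: 4.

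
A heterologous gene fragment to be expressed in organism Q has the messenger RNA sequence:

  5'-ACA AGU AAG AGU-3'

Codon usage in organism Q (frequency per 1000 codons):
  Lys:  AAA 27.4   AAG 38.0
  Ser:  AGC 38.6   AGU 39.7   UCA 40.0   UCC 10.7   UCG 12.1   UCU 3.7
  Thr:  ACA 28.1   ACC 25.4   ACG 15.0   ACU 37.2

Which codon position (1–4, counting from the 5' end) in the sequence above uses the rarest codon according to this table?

Codon 1 ACA (Thr): 28.1 per 1000.
Codon 2 AGU (Ser): 39.7 per 1000.
Codon 3 AAG (Lys): 38.0 per 1000.
Codon 4 AGU (Ser): 39.7 per 1000.
Lowest frequency is 28.1 at codon 1.

1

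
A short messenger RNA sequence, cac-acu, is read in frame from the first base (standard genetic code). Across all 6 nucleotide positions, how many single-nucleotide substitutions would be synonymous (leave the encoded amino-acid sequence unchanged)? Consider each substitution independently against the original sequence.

4

Codon 1 (CAC, His): 1 synonymous substitution.
Codon 2 (ACU, Thr): 3 synonymous substitutions.
Total: 1 + 3 = 4.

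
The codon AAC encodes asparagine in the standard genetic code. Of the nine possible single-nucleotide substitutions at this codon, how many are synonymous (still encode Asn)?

Position 1: none → 0 synonymous.
Position 2: none → 0 synonymous.
Position 3: AAU → 1 synonymous.
Total: 0 + 0 + 1 = 1.

1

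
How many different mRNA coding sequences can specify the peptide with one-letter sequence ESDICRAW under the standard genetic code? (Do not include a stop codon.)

Glu: 2 codons.
Ser: 6 codons.
Asp: 2 codons.
Ile: 3 codons.
Cys: 2 codons.
Arg: 6 codons.
Ala: 4 codons.
Trp: 1 codon.
2 × 6 × 2 × 3 × 2 × 6 × 4 × 1 = 3456.

3456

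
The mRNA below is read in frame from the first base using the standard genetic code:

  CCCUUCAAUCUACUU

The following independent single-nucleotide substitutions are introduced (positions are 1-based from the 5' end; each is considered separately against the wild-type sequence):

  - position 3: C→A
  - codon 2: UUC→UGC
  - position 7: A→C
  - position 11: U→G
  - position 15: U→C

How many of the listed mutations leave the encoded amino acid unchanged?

Codon 1: CCC (Pro) → CCA (Pro) — synonymous.
Codon 2: UUC (Phe) → UGC (Cys) — missense.
Codon 3: AAU (Asn) → CAU (His) — missense.
Codon 4: CUA (Leu) → CGA (Arg) — missense.
Codon 5: CUU (Leu) → CUC (Leu) — synonymous.
Synonymous: 2 of 5.

2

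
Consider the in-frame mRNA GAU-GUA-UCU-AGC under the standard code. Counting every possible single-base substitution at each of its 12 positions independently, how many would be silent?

Codon 1 (GAU, Asp): 1 synonymous substitution.
Codon 2 (GUA, Val): 3 synonymous substitutions.
Codon 3 (UCU, Ser): 3 synonymous substitutions.
Codon 4 (AGC, Ser): 1 synonymous substitution.
Total: 1 + 3 + 3 + 1 = 8.

8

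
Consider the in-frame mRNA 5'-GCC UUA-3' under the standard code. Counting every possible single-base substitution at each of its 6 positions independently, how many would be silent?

Codon 1 (GCC, Ala): 3 synonymous substitutions.
Codon 2 (UUA, Leu): 2 synonymous substitutions.
Total: 3 + 2 = 5.

5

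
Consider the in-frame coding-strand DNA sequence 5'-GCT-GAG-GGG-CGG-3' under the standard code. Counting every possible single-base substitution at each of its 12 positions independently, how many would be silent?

11

Codon 1 (GCT, Ala): 3 synonymous substitutions.
Codon 2 (GAG, Glu): 1 synonymous substitution.
Codon 3 (GGG, Gly): 3 synonymous substitutions.
Codon 4 (CGG, Arg): 4 synonymous substitutions.
Total: 3 + 1 + 3 + 4 = 11.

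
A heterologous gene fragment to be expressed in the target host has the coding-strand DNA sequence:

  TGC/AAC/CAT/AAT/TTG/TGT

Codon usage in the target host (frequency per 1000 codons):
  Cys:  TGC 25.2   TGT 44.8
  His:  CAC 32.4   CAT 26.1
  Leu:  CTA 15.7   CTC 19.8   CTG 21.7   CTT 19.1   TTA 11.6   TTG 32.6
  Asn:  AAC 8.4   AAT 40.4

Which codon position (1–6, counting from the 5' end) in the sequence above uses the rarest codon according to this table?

Codon 1 TGC (Cys): 25.2 per 1000.
Codon 2 AAC (Asn): 8.4 per 1000.
Codon 3 CAT (His): 26.1 per 1000.
Codon 4 AAT (Asn): 40.4 per 1000.
Codon 5 TTG (Leu): 32.6 per 1000.
Codon 6 TGT (Cys): 44.8 per 1000.
Lowest frequency is 8.4 at codon 2.

2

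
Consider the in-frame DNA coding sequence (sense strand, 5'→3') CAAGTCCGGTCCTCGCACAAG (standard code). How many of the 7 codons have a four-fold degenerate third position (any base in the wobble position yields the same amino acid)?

Codon 1 CAA (Gln): third position 2-fold.
Codon 2 GTC (Val): third position 4-fold.
Codon 3 CGG (Arg): third position 4-fold.
Codon 4 TCC (Ser): third position 4-fold.
Codon 5 TCG (Ser): third position 4-fold.
Codon 6 CAC (His): third position 2-fold.
Codon 7 AAG (Lys): third position 2-fold.
Four-fold degenerate third positions: 4.

4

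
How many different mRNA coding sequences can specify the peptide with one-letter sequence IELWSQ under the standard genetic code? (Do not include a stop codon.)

Ile: 3 codons.
Glu: 2 codons.
Leu: 6 codons.
Trp: 1 codon.
Ser: 6 codons.
Gln: 2 codons.
3 × 2 × 6 × 1 × 6 × 2 = 432.

432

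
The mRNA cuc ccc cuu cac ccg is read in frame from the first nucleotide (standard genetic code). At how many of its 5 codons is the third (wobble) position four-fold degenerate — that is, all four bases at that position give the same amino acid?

Codon 1 CUC (Leu): third position 4-fold.
Codon 2 CCC (Pro): third position 4-fold.
Codon 3 CUU (Leu): third position 4-fold.
Codon 4 CAC (His): third position 2-fold.
Codon 5 CCG (Pro): third position 4-fold.
Four-fold degenerate third positions: 4.

4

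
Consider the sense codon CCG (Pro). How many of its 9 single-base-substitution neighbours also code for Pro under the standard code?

Position 1: none → 0 synonymous.
Position 2: none → 0 synonymous.
Position 3: CCT, CCC, CCA → 3 synonymous.
Total: 0 + 0 + 3 = 3.

3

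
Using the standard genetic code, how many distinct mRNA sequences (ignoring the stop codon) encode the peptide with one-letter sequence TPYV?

Thr: 4 codons.
Pro: 4 codons.
Tyr: 2 codons.
Val: 4 codons.
4 × 4 × 2 × 4 = 128.

128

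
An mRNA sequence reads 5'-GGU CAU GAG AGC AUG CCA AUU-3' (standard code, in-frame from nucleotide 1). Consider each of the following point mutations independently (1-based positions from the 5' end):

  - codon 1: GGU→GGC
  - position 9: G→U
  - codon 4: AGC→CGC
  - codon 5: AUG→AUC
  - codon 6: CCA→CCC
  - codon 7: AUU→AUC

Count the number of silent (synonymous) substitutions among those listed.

Codon 1: GGU (Gly) → GGC (Gly) — synonymous.
Codon 3: GAG (Glu) → GAU (Asp) — missense.
Codon 4: AGC (Ser) → CGC (Arg) — missense.
Codon 5: AUG (Met) → AUC (Ile) — missense.
Codon 6: CCA (Pro) → CCC (Pro) — synonymous.
Codon 7: AUU (Ile) → AUC (Ile) — synonymous.
Synonymous: 3 of 6.

3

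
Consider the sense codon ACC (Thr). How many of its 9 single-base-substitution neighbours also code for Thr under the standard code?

Position 1: none → 0 synonymous.
Position 2: none → 0 synonymous.
Position 3: ACU, ACA, ACG → 3 synonymous.
Total: 0 + 0 + 3 = 3.

3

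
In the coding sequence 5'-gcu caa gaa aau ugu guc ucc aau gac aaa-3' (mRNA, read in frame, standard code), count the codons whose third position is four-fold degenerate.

Codon 1 GCU (Ala): third position 4-fold.
Codon 2 CAA (Gln): third position 2-fold.
Codon 3 GAA (Glu): third position 2-fold.
Codon 4 AAU (Asn): third position 2-fold.
Codon 5 UGU (Cys): third position 2-fold.
Codon 6 GUC (Val): third position 4-fold.
Codon 7 UCC (Ser): third position 4-fold.
Codon 8 AAU (Asn): third position 2-fold.
Codon 9 GAC (Asp): third position 2-fold.
Codon 10 AAA (Lys): third position 2-fold.
Four-fold degenerate third positions: 3.

3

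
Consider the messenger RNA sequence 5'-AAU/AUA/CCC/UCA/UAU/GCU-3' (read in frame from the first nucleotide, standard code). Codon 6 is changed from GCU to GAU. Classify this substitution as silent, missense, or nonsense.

missense

Position 17 falls in codon 6: GCU → Ala.
After the substitution the codon is GAU → Asp.
Ala ≠ Asp, so this is a missense mutation.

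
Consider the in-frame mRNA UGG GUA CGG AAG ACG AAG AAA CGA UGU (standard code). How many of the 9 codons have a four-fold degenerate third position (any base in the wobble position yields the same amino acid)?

4

Codon 1 UGG (Trp): third position 1-fold.
Codon 2 GUA (Val): third position 4-fold.
Codon 3 CGG (Arg): third position 4-fold.
Codon 4 AAG (Lys): third position 2-fold.
Codon 5 ACG (Thr): third position 4-fold.
Codon 6 AAG (Lys): third position 2-fold.
Codon 7 AAA (Lys): third position 2-fold.
Codon 8 CGA (Arg): third position 4-fold.
Codon 9 UGU (Cys): third position 2-fold.
Four-fold degenerate third positions: 4.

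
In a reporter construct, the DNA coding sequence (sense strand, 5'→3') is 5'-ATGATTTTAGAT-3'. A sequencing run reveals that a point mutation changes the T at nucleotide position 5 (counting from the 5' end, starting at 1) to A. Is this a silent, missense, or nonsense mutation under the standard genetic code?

Position 5 falls in codon 2: ATT → Ile.
After the substitution the codon is AAT → Asn.
Ile ≠ Asn, so this is a missense mutation.

missense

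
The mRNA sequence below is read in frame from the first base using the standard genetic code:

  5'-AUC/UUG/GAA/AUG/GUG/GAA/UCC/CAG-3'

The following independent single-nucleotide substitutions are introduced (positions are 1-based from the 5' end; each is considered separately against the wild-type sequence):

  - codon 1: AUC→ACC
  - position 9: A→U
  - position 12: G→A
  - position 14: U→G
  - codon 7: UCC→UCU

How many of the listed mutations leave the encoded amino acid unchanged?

1

Codon 1: AUC (Ile) → ACC (Thr) — missense.
Codon 3: GAA (Glu) → GAU (Asp) — missense.
Codon 4: AUG (Met) → AUA (Ile) — missense.
Codon 5: GUG (Val) → GGG (Gly) — missense.
Codon 7: UCC (Ser) → UCU (Ser) — synonymous.
Synonymous: 1 of 5.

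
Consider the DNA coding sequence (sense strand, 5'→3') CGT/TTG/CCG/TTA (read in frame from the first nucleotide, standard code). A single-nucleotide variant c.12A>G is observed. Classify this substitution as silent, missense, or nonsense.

Position 12 falls in codon 4: TTA → Leu.
After the substitution the codon is TTG → Leu.
Both encode Leu, so the change is synonymous.

silent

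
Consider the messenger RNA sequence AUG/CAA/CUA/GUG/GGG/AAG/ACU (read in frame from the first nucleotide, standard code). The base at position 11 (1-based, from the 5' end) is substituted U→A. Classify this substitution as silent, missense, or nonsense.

Position 11 falls in codon 4: GUG → Val.
After the substitution the codon is GAG → Glu.
Val ≠ Glu, so this is a missense mutation.

missense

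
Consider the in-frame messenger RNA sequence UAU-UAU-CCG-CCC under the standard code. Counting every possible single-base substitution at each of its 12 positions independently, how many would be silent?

Codon 1 (UAU, Tyr): 1 synonymous substitution.
Codon 2 (UAU, Tyr): 1 synonymous substitution.
Codon 3 (CCG, Pro): 3 synonymous substitutions.
Codon 4 (CCC, Pro): 3 synonymous substitutions.
Total: 1 + 1 + 3 + 3 = 8.

8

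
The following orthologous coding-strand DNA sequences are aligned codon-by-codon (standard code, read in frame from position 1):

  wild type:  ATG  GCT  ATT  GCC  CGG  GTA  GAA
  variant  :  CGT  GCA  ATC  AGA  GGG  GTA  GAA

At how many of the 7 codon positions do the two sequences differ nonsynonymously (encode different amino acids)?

Codon 1: ATG Met / CGT Arg — nonsynonymous.
Codon 2: GCT Ala / GCA Ala — synonymous.
Codon 3: ATT Ile / ATC Ile — synonymous.
Codon 4: GCC Ala / AGA Arg — nonsynonymous.
Codon 5: CGG Arg / GGG Gly — nonsynonymous.
Codon 6: GTA Val / GTA Val — identical.
Codon 7: GAA Glu / GAA Glu — identical.
Nonsynonymous differences: 3.

3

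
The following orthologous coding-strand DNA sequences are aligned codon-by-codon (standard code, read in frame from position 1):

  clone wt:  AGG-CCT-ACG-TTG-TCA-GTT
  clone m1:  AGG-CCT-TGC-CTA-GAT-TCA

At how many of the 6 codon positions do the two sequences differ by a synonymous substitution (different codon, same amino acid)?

1

Codon 1: AGG Arg / AGG Arg — identical.
Codon 2: CCT Pro / CCT Pro — identical.
Codon 3: ACG Thr / TGC Cys — nonsynonymous.
Codon 4: TTG Leu / CTA Leu — synonymous.
Codon 5: TCA Ser / GAT Asp — nonsynonymous.
Codon 6: GTT Val / TCA Ser — nonsynonymous.
Synonymous differences: 1.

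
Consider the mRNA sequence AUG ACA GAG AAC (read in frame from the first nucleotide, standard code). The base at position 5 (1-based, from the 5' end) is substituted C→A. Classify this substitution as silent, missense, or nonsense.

Position 5 falls in codon 2: ACA → Thr.
After the substitution the codon is AAA → Lys.
Thr ≠ Lys, so this is a missense mutation.

missense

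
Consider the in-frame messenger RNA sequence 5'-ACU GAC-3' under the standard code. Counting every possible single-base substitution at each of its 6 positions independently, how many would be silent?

Codon 1 (ACU, Thr): 3 synonymous substitutions.
Codon 2 (GAC, Asp): 1 synonymous substitution.
Total: 3 + 1 = 4.

4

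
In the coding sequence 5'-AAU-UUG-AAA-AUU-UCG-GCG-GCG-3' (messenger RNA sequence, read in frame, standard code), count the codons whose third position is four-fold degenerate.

Codon 1 AAU (Asn): third position 2-fold.
Codon 2 UUG (Leu): third position 2-fold.
Codon 3 AAA (Lys): third position 2-fold.
Codon 4 AUU (Ile): third position 3-fold.
Codon 5 UCG (Ser): third position 4-fold.
Codon 6 GCG (Ala): third position 4-fold.
Codon 7 GCG (Ala): third position 4-fold.
Four-fold degenerate third positions: 3.

3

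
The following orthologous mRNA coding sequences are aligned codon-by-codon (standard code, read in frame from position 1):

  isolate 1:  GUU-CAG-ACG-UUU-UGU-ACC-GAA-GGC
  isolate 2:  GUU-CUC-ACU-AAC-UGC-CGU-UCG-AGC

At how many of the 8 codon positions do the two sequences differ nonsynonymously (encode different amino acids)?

Codon 1: GUU Val / GUU Val — identical.
Codon 2: CAG Gln / CUC Leu — nonsynonymous.
Codon 3: ACG Thr / ACU Thr — synonymous.
Codon 4: UUU Phe / AAC Asn — nonsynonymous.
Codon 5: UGU Cys / UGC Cys — synonymous.
Codon 6: ACC Thr / CGU Arg — nonsynonymous.
Codon 7: GAA Glu / UCG Ser — nonsynonymous.
Codon 8: GGC Gly / AGC Ser — nonsynonymous.
Nonsynonymous differences: 5.

5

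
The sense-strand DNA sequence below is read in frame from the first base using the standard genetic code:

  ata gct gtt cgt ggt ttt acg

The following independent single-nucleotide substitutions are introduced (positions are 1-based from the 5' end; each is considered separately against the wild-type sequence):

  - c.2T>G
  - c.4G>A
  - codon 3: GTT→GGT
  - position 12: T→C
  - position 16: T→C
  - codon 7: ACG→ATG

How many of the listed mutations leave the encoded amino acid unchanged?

1

Codon 1: ATA (Ile) → AGA (Arg) — missense.
Codon 2: GCT (Ala) → ACT (Thr) — missense.
Codon 3: GTT (Val) → GGT (Gly) — missense.
Codon 4: CGT (Arg) → CGC (Arg) — synonymous.
Codon 6: TTT (Phe) → CTT (Leu) — missense.
Codon 7: ACG (Thr) → ATG (Met) — missense.
Synonymous: 1 of 6.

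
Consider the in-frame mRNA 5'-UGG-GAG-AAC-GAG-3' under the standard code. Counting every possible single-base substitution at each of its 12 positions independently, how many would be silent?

3

Codon 1 (UGG, Trp): 0 synonymous substitutions.
Codon 2 (GAG, Glu): 1 synonymous substitution.
Codon 3 (AAC, Asn): 1 synonymous substitution.
Codon 4 (GAG, Glu): 1 synonymous substitution.
Total: 0 + 1 + 1 + 1 = 3.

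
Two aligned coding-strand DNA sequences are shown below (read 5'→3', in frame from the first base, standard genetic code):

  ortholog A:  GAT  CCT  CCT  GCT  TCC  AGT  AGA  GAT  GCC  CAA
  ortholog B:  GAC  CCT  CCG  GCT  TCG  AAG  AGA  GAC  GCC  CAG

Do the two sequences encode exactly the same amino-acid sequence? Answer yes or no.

Codon 1: GAT Asp / GAC Asp — synonymous.
Codon 2: CCT Pro / CCT Pro — identical.
Codon 3: CCT Pro / CCG Pro — synonymous.
Codon 4: GCT Ala / GCT Ala — identical.
Codon 5: TCC Ser / TCG Ser — synonymous.
Codon 6: AGT Ser / AAG Lys — nonsynonymous.
Codon 7: AGA Arg / AGA Arg — identical.
Codon 8: GAT Asp / GAC Asp — synonymous.
Codon 9: GCC Ala / GCC Ala — identical.
Codon 10: CAA Gln / CAG Gln — synonymous.
Nonsynonymous differences: 1 → different protein.

no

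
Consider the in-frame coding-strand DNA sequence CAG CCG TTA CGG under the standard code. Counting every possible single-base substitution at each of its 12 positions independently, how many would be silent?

10

Codon 1 (CAG, Gln): 1 synonymous substitution.
Codon 2 (CCG, Pro): 3 synonymous substitutions.
Codon 3 (TTA, Leu): 2 synonymous substitutions.
Codon 4 (CGG, Arg): 4 synonymous substitutions.
Total: 1 + 3 + 2 + 4 = 10.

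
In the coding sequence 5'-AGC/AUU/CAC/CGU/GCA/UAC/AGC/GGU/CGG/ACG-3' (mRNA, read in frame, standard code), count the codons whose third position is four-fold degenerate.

Codon 1 AGC (Ser): third position 2-fold.
Codon 2 AUU (Ile): third position 3-fold.
Codon 3 CAC (His): third position 2-fold.
Codon 4 CGU (Arg): third position 4-fold.
Codon 5 GCA (Ala): third position 4-fold.
Codon 6 UAC (Tyr): third position 2-fold.
Codon 7 AGC (Ser): third position 2-fold.
Codon 8 GGU (Gly): third position 4-fold.
Codon 9 CGG (Arg): third position 4-fold.
Codon 10 ACG (Thr): third position 4-fold.
Four-fold degenerate third positions: 5.

5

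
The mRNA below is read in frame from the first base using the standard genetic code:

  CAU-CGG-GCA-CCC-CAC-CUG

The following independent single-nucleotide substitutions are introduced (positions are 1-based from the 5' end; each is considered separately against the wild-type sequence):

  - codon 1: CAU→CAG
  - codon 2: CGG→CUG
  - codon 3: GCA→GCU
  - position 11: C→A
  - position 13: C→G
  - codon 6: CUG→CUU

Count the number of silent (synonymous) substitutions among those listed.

2

Codon 1: CAU (His) → CAG (Gln) — missense.
Codon 2: CGG (Arg) → CUG (Leu) — missense.
Codon 3: GCA (Ala) → GCU (Ala) — synonymous.
Codon 4: CCC (Pro) → CAC (His) — missense.
Codon 5: CAC (His) → GAC (Asp) — missense.
Codon 6: CUG (Leu) → CUU (Leu) — synonymous.
Synonymous: 2 of 6.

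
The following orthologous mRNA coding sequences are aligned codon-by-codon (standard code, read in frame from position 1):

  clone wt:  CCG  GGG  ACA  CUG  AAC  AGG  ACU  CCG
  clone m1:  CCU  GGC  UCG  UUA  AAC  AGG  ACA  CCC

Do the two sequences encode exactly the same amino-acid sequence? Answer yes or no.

no

Codon 1: CCG Pro / CCU Pro — synonymous.
Codon 2: GGG Gly / GGC Gly — synonymous.
Codon 3: ACA Thr / UCG Ser — nonsynonymous.
Codon 4: CUG Leu / UUA Leu — synonymous.
Codon 5: AAC Asn / AAC Asn — identical.
Codon 6: AGG Arg / AGG Arg — identical.
Codon 7: ACU Thr / ACA Thr — synonymous.
Codon 8: CCG Pro / CCC Pro — synonymous.
Nonsynonymous differences: 1 → different protein.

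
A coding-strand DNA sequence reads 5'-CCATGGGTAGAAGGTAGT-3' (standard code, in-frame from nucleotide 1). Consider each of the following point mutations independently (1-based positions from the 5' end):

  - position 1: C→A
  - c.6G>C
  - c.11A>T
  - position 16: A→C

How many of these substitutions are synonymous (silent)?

0

Codon 1: CCA (Pro) → ACA (Thr) — missense.
Codon 2: TGG (Trp) → TGC (Cys) — missense.
Codon 4: GAA (Glu) → GTA (Val) — missense.
Codon 6: AGT (Ser) → CGT (Arg) — missense.
Synonymous: 0 of 4.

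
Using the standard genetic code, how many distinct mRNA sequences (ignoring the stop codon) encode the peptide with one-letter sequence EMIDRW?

72

Glu: 2 codons.
Met: 1 codon.
Ile: 3 codons.
Asp: 2 codons.
Arg: 6 codons.
Trp: 1 codon.
2 × 1 × 3 × 2 × 6 × 1 = 72.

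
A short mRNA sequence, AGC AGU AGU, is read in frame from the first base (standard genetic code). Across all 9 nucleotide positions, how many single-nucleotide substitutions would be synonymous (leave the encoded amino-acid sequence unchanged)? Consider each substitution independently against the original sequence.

3

Codon 1 (AGC, Ser): 1 synonymous substitution.
Codon 2 (AGU, Ser): 1 synonymous substitution.
Codon 3 (AGU, Ser): 1 synonymous substitution.
Total: 1 + 1 + 1 = 3.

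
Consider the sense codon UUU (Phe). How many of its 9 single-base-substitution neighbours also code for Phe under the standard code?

Position 1: none → 0 synonymous.
Position 2: none → 0 synonymous.
Position 3: UUC → 1 synonymous.
Total: 0 + 0 + 1 = 1.

1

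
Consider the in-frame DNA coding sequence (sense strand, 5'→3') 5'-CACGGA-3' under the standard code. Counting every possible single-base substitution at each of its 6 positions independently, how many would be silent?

4

Codon 1 (CAC, His): 1 synonymous substitution.
Codon 2 (GGA, Gly): 3 synonymous substitutions.
Total: 1 + 3 = 4.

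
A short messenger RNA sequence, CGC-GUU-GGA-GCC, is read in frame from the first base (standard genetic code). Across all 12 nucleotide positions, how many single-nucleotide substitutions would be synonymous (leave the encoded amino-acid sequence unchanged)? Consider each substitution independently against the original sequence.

Codon 1 (CGC, Arg): 3 synonymous substitutions.
Codon 2 (GUU, Val): 3 synonymous substitutions.
Codon 3 (GGA, Gly): 3 synonymous substitutions.
Codon 4 (GCC, Ala): 3 synonymous substitutions.
Total: 3 + 3 + 3 + 3 = 12.

12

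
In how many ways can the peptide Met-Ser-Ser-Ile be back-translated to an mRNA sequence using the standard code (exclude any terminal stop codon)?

108

Met: 1 codon.
Ser: 6 codons.
Ser: 6 codons.
Ile: 3 codons.
1 × 6 × 6 × 3 = 108.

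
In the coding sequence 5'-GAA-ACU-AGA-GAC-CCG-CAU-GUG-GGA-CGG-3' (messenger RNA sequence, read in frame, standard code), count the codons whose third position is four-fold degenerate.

Codon 1 GAA (Glu): third position 2-fold.
Codon 2 ACU (Thr): third position 4-fold.
Codon 3 AGA (Arg): third position 2-fold.
Codon 4 GAC (Asp): third position 2-fold.
Codon 5 CCG (Pro): third position 4-fold.
Codon 6 CAU (His): third position 2-fold.
Codon 7 GUG (Val): third position 4-fold.
Codon 8 GGA (Gly): third position 4-fold.
Codon 9 CGG (Arg): third position 4-fold.
Four-fold degenerate third positions: 5.

5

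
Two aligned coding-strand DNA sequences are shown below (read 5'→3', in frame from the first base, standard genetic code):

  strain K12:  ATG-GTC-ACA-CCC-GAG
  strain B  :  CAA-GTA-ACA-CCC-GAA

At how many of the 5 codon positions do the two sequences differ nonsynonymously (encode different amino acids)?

Codon 1: ATG Met / CAA Gln — nonsynonymous.
Codon 2: GTC Val / GTA Val — synonymous.
Codon 3: ACA Thr / ACA Thr — identical.
Codon 4: CCC Pro / CCC Pro — identical.
Codon 5: GAG Glu / GAA Glu — synonymous.
Nonsynonymous differences: 1.

1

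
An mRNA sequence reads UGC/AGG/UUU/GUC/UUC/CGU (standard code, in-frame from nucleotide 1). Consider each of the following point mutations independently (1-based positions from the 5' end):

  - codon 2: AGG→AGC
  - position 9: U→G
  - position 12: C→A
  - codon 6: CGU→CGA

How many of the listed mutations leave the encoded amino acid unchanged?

2

Codon 2: AGG (Arg) → AGC (Ser) — missense.
Codon 3: UUU (Phe) → UUG (Leu) — missense.
Codon 4: GUC (Val) → GUA (Val) — synonymous.
Codon 6: CGU (Arg) → CGA (Arg) — synonymous.
Synonymous: 2 of 4.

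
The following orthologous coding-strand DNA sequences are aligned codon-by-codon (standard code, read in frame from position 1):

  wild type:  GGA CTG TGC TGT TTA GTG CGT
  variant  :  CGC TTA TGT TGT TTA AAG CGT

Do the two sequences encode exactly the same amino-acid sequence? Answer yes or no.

no

Codon 1: GGA Gly / CGC Arg — nonsynonymous.
Codon 2: CTG Leu / TTA Leu — synonymous.
Codon 3: TGC Cys / TGT Cys — synonymous.
Codon 4: TGT Cys / TGT Cys — identical.
Codon 5: TTA Leu / TTA Leu — identical.
Codon 6: GTG Val / AAG Lys — nonsynonymous.
Codon 7: CGT Arg / CGT Arg — identical.
Nonsynonymous differences: 2 → different protein.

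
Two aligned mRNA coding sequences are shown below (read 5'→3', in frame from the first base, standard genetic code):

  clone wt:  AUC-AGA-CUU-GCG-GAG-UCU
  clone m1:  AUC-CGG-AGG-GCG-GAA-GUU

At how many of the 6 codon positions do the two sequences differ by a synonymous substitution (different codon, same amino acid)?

Codon 1: AUC Ile / AUC Ile — identical.
Codon 2: AGA Arg / CGG Arg — synonymous.
Codon 3: CUU Leu / AGG Arg — nonsynonymous.
Codon 4: GCG Ala / GCG Ala — identical.
Codon 5: GAG Glu / GAA Glu — synonymous.
Codon 6: UCU Ser / GUU Val — nonsynonymous.
Synonymous differences: 2.

2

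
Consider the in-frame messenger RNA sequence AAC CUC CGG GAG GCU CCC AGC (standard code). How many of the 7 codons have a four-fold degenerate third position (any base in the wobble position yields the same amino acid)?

Codon 1 AAC (Asn): third position 2-fold.
Codon 2 CUC (Leu): third position 4-fold.
Codon 3 CGG (Arg): third position 4-fold.
Codon 4 GAG (Glu): third position 2-fold.
Codon 5 GCU (Ala): third position 4-fold.
Codon 6 CCC (Pro): third position 4-fold.
Codon 7 AGC (Ser): third position 2-fold.
Four-fold degenerate third positions: 4.

4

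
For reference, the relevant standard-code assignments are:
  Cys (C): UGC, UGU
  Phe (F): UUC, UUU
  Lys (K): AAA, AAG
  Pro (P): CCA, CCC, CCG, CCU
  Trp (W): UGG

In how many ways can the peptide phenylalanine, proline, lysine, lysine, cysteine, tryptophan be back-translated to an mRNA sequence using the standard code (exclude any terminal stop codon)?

Phe: 2 codons.
Pro: 4 codons.
Lys: 2 codons.
Lys: 2 codons.
Cys: 2 codons.
Trp: 1 codon.
2 × 4 × 2 × 2 × 2 × 1 = 64.

64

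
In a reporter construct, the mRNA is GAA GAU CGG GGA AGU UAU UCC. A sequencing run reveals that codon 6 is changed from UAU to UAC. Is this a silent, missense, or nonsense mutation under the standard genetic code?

silent

Position 18 falls in codon 6: UAU → Tyr.
After the substitution the codon is UAC → Tyr.
Both encode Tyr, so the change is synonymous.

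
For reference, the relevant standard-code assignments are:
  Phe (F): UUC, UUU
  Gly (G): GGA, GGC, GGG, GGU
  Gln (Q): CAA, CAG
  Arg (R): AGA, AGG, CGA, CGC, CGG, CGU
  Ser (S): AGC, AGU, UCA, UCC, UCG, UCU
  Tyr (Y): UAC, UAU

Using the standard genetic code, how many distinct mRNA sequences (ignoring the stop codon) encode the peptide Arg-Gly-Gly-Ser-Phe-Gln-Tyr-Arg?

Arg: 6 codons.
Gly: 4 codons.
Gly: 4 codons.
Ser: 6 codons.
Phe: 2 codons.
Gln: 2 codons.
Tyr: 2 codons.
Arg: 6 codons.
6 × 4 × 4 × 6 × 2 × 2 × 2 × 6 = 27648.

27648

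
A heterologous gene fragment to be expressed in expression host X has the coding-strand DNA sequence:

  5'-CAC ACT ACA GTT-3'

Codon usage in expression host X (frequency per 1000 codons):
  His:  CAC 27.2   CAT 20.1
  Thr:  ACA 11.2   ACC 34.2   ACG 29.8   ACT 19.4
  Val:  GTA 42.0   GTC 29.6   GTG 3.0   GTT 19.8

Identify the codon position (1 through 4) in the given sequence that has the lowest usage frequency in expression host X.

3

Codon 1 CAC (His): 27.2 per 1000.
Codon 2 ACT (Thr): 19.4 per 1000.
Codon 3 ACA (Thr): 11.2 per 1000.
Codon 4 GTT (Val): 19.8 per 1000.
Lowest frequency is 11.2 at codon 3.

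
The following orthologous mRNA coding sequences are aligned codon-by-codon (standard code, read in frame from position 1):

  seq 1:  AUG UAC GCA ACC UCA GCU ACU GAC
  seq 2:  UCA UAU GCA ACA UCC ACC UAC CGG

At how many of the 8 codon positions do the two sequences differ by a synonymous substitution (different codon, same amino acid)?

3

Codon 1: AUG Met / UCA Ser — nonsynonymous.
Codon 2: UAC Tyr / UAU Tyr — synonymous.
Codon 3: GCA Ala / GCA Ala — identical.
Codon 4: ACC Thr / ACA Thr — synonymous.
Codon 5: UCA Ser / UCC Ser — synonymous.
Codon 6: GCU Ala / ACC Thr — nonsynonymous.
Codon 7: ACU Thr / UAC Tyr — nonsynonymous.
Codon 8: GAC Asp / CGG Arg — nonsynonymous.
Synonymous differences: 3.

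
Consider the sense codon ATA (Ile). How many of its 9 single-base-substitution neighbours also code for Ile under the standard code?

Position 1: none → 0 synonymous.
Position 2: none → 0 synonymous.
Position 3: ATT, ATC → 2 synonymous.
Total: 0 + 0 + 2 = 2.

2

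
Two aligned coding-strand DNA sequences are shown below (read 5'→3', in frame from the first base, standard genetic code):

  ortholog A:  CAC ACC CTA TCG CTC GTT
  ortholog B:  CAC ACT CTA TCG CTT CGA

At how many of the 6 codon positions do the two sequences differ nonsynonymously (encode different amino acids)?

Codon 1: CAC His / CAC His — identical.
Codon 2: ACC Thr / ACT Thr — synonymous.
Codon 3: CTA Leu / CTA Leu — identical.
Codon 4: TCG Ser / TCG Ser — identical.
Codon 5: CTC Leu / CTT Leu — synonymous.
Codon 6: GTT Val / CGA Arg — nonsynonymous.
Nonsynonymous differences: 1.

1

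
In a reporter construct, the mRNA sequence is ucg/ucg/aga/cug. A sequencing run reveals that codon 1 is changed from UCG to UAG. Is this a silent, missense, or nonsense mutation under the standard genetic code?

Position 2 falls in codon 1: UCG → Ser.
After the substitution the codon is UAG → Stop.
The new codon is a stop codon, so this is a nonsense mutation.

nonsense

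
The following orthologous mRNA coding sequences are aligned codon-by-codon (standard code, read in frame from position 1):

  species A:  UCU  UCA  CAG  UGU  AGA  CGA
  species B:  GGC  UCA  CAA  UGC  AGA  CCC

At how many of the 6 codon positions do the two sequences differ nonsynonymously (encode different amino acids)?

Codon 1: UCU Ser / GGC Gly — nonsynonymous.
Codon 2: UCA Ser / UCA Ser — identical.
Codon 3: CAG Gln / CAA Gln — synonymous.
Codon 4: UGU Cys / UGC Cys — synonymous.
Codon 5: AGA Arg / AGA Arg — identical.
Codon 6: CGA Arg / CCC Pro — nonsynonymous.
Nonsynonymous differences: 2.

2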